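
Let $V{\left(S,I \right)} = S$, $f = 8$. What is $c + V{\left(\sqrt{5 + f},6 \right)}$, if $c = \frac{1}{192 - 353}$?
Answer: $- \frac{1}{161} + \sqrt{13} \approx 3.5993$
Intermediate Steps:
$c = - \frac{1}{161}$ ($c = \frac{1}{-161} = - \frac{1}{161} \approx -0.0062112$)
$c + V{\left(\sqrt{5 + f},6 \right)} = - \frac{1}{161} + \sqrt{5 + 8} = - \frac{1}{161} + \sqrt{13}$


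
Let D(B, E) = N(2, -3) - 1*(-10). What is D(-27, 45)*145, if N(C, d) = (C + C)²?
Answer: 3770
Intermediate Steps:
N(C, d) = 4*C² (N(C, d) = (2*C)² = 4*C²)
D(B, E) = 26 (D(B, E) = 4*2² - 1*(-10) = 4*4 + 10 = 16 + 10 = 26)
D(-27, 45)*145 = 26*145 = 3770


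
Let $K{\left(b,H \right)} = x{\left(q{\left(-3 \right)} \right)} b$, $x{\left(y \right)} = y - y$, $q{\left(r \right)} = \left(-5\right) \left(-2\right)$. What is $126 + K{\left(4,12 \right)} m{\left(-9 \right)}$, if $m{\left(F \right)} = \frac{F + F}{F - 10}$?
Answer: $126$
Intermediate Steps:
$m{\left(F \right)} = \frac{2 F}{-10 + F}$
$q{\left(r \right)} = 10$
$x{\left(y \right)} = 0$
$K{\left(b,H \right)} = 0$ ($K{\left(b,H \right)} = 0 b = 0$)
$126 + K{\left(4,12 \right)} m{\left(-9 \right)} = 126 + 0 \cdot 2 \left(-9\right) \frac{1}{-10 - 9} = 126 + 0 \cdot 2 \left(-9\right) \frac{1}{-19} = 126 + 0 \cdot 2 \left(-9\right) \left(- \frac{1}{19}\right) = 126 + 0 \cdot \frac{18}{19} = 126 + 0 = 126$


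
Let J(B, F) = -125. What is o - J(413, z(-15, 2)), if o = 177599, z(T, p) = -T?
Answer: 177724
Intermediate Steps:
o - J(413, z(-15, 2)) = 177599 - 1*(-125) = 177599 + 125 = 177724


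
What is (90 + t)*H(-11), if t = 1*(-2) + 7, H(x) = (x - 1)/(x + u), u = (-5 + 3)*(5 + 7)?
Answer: 228/7 ≈ 32.571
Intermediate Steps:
u = -24 (u = -2*12 = -24)
H(x) = (-1 + x)/(-24 + x) (H(x) = (x - 1)/(x - 24) = (-1 + x)/(-24 + x))
t = 5 (t = -2 + 7 = 5)
(90 + t)*H(-11) = (90 + 5)*((-1 - 11)/(-24 - 11)) = 95*(-12/(-35)) = 95*(-1/35*(-12)) = 95*(12/35) = 228/7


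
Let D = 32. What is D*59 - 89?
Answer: 1799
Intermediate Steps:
D*59 - 89 = 32*59 - 89 = 1888 - 89 = 1799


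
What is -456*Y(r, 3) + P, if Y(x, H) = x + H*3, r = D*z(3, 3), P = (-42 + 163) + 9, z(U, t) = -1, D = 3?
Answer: -2606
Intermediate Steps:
P = 130 (P = 121 + 9 = 130)
r = -3 (r = 3*(-1) = -3)
Y(x, H) = x + 3*H
-456*Y(r, 3) + P = -456*(-3 + 3*3) + 130 = -456*(-3 + 9) + 130 = -456*6 + 130 = -2736 + 130 = -2606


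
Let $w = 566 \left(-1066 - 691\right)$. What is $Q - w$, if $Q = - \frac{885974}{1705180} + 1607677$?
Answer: $\frac{2218557247023}{852590} \approx 2.6021 \cdot 10^{6}$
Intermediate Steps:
$w = -994462$ ($w = 566 \left(-1757\right) = -994462$)
$Q = \frac{1370688890443}{852590}$ ($Q = \left(-885974\right) \frac{1}{1705180} + 1607677 = - \frac{442987}{852590} + 1607677 = \frac{1370688890443}{852590} \approx 1.6077 \cdot 10^{6}$)
$Q - w = \frac{1370688890443}{852590} - -994462 = \frac{1370688890443}{852590} + 994462 = \frac{2218557247023}{852590}$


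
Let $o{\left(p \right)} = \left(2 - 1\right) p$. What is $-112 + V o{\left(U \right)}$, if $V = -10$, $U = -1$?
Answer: $-102$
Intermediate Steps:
$o{\left(p \right)} = p$ ($o{\left(p \right)} = 1 p = p$)
$-112 + V o{\left(U \right)} = -112 - -10 = -112 + 10 = -102$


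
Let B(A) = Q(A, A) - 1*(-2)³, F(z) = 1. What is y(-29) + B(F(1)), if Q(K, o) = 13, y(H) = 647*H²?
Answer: 544148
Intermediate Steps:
B(A) = 21 (B(A) = 13 - 1*(-2)³ = 13 - 1*(-8) = 13 + 8 = 21)
y(-29) + B(F(1)) = 647*(-29)² + 21 = 647*841 + 21 = 544127 + 21 = 544148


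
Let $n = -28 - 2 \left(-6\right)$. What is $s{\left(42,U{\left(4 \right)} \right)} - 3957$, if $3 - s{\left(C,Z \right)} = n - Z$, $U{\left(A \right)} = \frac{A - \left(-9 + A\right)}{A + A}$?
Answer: $- \frac{31495}{8} \approx -3936.9$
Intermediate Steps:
$U{\left(A \right)} = \frac{9}{2 A}$
$n = -16$ ($n = -28 - -12 = -28 + 12 = -16$)
$s{\left(C,Z \right)} = 19 + Z$ ($s{\left(C,Z \right)} = 3 - \left(-16 - Z\right) = 3 + \left(16 + Z\right) = 19 + Z$)
$s{\left(42,U{\left(4 \right)} \right)} - 3957 = \left(19 + \frac{9}{2 \cdot 4}\right) - 3957 = \left(19 + \frac{9}{2} \cdot \frac{1}{4}\right) - 3957 = \left(19 + \frac{9}{8}\right) - 3957 = \frac{161}{8} - 3957 = - \frac{31495}{8}$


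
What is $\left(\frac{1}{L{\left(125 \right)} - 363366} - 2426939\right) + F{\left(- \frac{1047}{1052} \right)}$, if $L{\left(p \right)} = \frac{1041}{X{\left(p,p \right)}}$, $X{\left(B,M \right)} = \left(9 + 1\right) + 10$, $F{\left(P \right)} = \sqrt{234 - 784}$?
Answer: $- \frac{17634815890001}{7266279} + 5 i \sqrt{22} \approx -2.4269 \cdot 10^{6} + 23.452 i$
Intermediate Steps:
$F{\left(P \right)} = 5 i \sqrt{22}$ ($F{\left(P \right)} = \sqrt{-550} = 5 i \sqrt{22}$)
$X{\left(B,M \right)} = 20$ ($X{\left(B,M \right)} = 10 + 10 = 20$)
$L{\left(p \right)} = \frac{1041}{20}$
$\left(\frac{1}{L{\left(125 \right)} - 363366} - 2426939\right) + F{\left(- \frac{1047}{1052} \right)} = \left(\frac{1}{\frac{1041}{20} - 363366} - 2426939\right) + 5 i \sqrt{22} = \left(\frac{1}{- \frac{7266279}{20}} - 2426939\right) + 5 i \sqrt{22} = \left(- \frac{20}{7266279} - 2426939\right) + 5 i \sqrt{22} = - \frac{17634815890001}{7266279} + 5 i \sqrt{22}$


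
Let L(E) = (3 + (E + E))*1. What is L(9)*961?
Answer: 20181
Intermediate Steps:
L(E) = 3 + 2*E (L(E) = (3 + 2*E)*1 = 3 + 2*E)
L(9)*961 = (3 + 2*9)*961 = (3 + 18)*961 = 21*961 = 20181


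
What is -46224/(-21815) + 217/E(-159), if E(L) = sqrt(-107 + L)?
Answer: 46224/21815 - 31*I*sqrt(266)/38 ≈ 2.1189 - 13.305*I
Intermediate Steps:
-46224/(-21815) + 217/E(-159) = -46224/(-21815) + 217/(sqrt(-107 - 159)) = -46224*(-1/21815) + 217/(sqrt(-266)) = 46224/21815 + 217/((I*sqrt(266))) = 46224/21815 + 217*(-I*sqrt(266)/266) = 46224/21815 - 31*I*sqrt(266)/38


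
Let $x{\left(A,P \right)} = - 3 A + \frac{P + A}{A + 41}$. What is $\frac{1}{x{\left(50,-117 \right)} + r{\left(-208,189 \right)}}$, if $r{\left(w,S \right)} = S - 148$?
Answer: $- \frac{91}{9986} \approx -0.0091128$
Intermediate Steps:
$r{\left(w,S \right)} = -148 + S$ ($r{\left(w,S \right)} = S - 148 = -148 + S$)
$x{\left(A,P \right)} = - 3 A + \frac{A + P}{41 + A}$
$\frac{1}{x{\left(50,-117 \right)} + r{\left(-208,189 \right)}} = \frac{1}{\frac{-117 - 6100 - 3 \cdot 50^{2}}{41 + 50} + \left(-148 + 189\right)} = \frac{1}{\frac{-117 - 6100 - 7500}{91} + 41} = \frac{1}{\frac{1}{91} \left(-13717\right) + 41} = \frac{1}{- \frac{13717}{91} + 41} = \frac{1}{- \frac{9986}{91}} = - \frac{91}{9986}$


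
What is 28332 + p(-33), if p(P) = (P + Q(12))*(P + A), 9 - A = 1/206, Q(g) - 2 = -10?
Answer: 6039137/206 ≈ 29316.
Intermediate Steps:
Q(g) = -8 (Q(g) = 2 - 10 = -8)
A = 1853/206 (A = 9 - 1/206 = 1853/206 ≈ 8.9951)
p(P) = (-8 + P)*(1853/206 + P) (p(P) = (P - 8)*(P + 1853/206) = (-8 + P)*(1853/206 + P))
28332 + p(-33) = 28332 + (-7412/103 + (-33)² + (205/206)*(-33)) = 28332 + (-7412/103 + 1089 - 6765/206) = 28332 + 202745/206 = 6039137/206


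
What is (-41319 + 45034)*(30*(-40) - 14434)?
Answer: -58080310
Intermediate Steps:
(-41319 + 45034)*(30*(-40) - 14434) = 3715*(-1200 - 14434) = 3715*(-15634) = -58080310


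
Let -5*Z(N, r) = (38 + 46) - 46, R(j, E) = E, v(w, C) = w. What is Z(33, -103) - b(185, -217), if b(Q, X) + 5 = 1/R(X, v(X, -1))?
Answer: -2816/1085 ≈ -2.5954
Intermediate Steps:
Z(N, r) = -38/5 (Z(N, r) = -((38 + 46) - 46)/5 = -(84 - 46)/5 = -1/5*38 = -38/5)
b(Q, X) = -5 + 1/X
Z(33, -103) - b(185, -217) = -38/5 - (-5 + 1/(-217)) = -38/5 - (-5 - 1/217) = -38/5 - 1*(-1086/217) = -38/5 + 1086/217 = -2816/1085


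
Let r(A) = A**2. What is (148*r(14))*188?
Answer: 5453504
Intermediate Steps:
(148*r(14))*188 = (148*14**2)*188 = (148*196)*188 = 29008*188 = 5453504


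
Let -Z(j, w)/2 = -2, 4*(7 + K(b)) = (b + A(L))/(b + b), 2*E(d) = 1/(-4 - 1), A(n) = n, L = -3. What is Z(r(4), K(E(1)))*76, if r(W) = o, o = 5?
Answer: 304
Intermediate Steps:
r(W) = 5
E(d) = -⅒ (E(d) = 1/(2*(-4 - 1)) = (½)/(-5) = (½)*(-⅕) = -⅒)
K(b) = -7 + (-3 + b)/(8*b) (K(b) = -7 + ((b - 3)/(b + b))/4 = -7 + ((-3 + b)/((2*b)))/4 = -7 + ((-3 + b)*(1/(2*b)))/4 = -7 + ((-3 + b)/(2*b))/4 = -7 + (-3 + b)/(8*b))
Z(j, w) = 4 (Z(j, w) = -2*(-2) = 4)
Z(r(4), K(E(1)))*76 = 4*76 = 304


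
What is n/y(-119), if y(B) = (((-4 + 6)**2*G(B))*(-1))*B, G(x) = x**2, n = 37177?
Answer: 5311/962948 ≈ 0.0055154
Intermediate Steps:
y(B) = -4*B**3 (y(B) = (((-4 + 6)**2*B**2)*(-1))*B = ((2**2*B**2)*(-1))*B = ((4*B**2)*(-1))*B = (-4*B**2)*B = -4*B**3)
n/y(-119) = 37177/((-4*(-119)**3)) = 37177/((-4*(-1685159))) = 37177/6740636 = 37177*(1/6740636) = 5311/962948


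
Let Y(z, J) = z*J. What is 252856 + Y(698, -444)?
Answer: -57056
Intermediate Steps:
Y(z, J) = J*z
252856 + Y(698, -444) = 252856 - 444*698 = 252856 - 309912 = -57056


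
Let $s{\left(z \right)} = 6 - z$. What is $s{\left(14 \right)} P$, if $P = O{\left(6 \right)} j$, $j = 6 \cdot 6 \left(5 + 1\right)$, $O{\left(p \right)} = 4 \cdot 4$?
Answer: $-27648$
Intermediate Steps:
$O{\left(p \right)} = 16$
$j = 216$ ($j = 36 \cdot 6 = 216$)
$P = 3456$ ($P = 16 \cdot 216 = 3456$)
$s{\left(14 \right)} P = \left(6 - 14\right) 3456 = \left(-8\right) 3456 = -27648$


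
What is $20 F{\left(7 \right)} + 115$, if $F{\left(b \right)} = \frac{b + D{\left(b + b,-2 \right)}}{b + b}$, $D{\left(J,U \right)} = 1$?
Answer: $\frac{885}{7} \approx 126.43$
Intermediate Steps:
$F{\left(b \right)} = \frac{1 + b}{2 b}$ ($F{\left(b \right)} = \frac{b + 1}{b + b} = \frac{1 + b}{2 b}$)
$20 F{\left(7 \right)} + 115 = 20 \frac{1 + 7}{2 \cdot 7} + 115 = 20 \cdot \frac{1}{2} \cdot \frac{1}{7} \cdot 8 + 115 = 20 \cdot \frac{4}{7} + 115 = \frac{80}{7} + 115 = \frac{885}{7}$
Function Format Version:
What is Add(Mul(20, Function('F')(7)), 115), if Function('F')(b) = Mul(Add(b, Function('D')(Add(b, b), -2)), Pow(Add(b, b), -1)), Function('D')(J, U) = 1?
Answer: Rational(885, 7) ≈ 126.43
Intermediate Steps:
Function('F')(b) = Mul(Rational(1, 2), Pow(b, -1), Add(1, b)) (Function('F')(b) = Mul(Add(b, 1), Pow(Add(b, b), -1)) = Mul(Add(1, b), Pow(Mul(2, b), -1)) = Mul(Add(1, b), Mul(Rational(1, 2), Pow(b, -1))) = Mul(Rational(1, 2), Pow(b, -1), Add(1, b)))
Add(Mul(20, Function('F')(7)), 115) = Add(Mul(20, Mul(Rational(1, 2), Pow(7, -1), Add(1, 7))), 115) = Add(Mul(20, Mul(Rational(1, 2), Rational(1, 7), 8)), 115) = Add(Mul(20, Rational(4, 7)), 115) = Add(Rational(80, 7), 115) = Rational(885, 7)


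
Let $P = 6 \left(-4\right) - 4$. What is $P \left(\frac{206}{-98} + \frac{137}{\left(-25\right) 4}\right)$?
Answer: $\frac{17013}{175} \approx 97.217$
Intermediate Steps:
$P = -28$ ($P = -24 - 4 = -28$)
$P \left(\frac{206}{-98} + \frac{137}{\left(-25\right) 4}\right) = - 28 \left(\frac{206}{-98} + \frac{137}{\left(-25\right) 4}\right) = - 28 \left(206 \left(- \frac{1}{98}\right) + \frac{137}{-100}\right) = - 28 \left(- \frac{103}{49} + 137 \left(- \frac{1}{100}\right)\right) = - 28 \left(- \frac{103}{49} - \frac{137}{100}\right) = \left(-28\right) \left(- \frac{17013}{4900}\right) = \frac{17013}{175}$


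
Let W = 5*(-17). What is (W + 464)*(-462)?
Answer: -175098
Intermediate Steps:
W = -85
(W + 464)*(-462) = (-85 + 464)*(-462) = 379*(-462) = -175098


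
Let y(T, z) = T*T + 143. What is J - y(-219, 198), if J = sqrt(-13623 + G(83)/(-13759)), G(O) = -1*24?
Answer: -48104 + 3*I*sqrt(286552322583)/13759 ≈ -48104.0 + 116.72*I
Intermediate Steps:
y(T, z) = 143 + T**2 (y(T, z) = T**2 + 143 = 143 + T**2)
G(O) = -24
J = 3*I*sqrt(286552322583)/13759 (J = sqrt(-13623 - 24/(-13759)) = sqrt(-13623 - 24*(-1/13759)) = sqrt(-13623 + 24/13759) = sqrt(-187438833/13759) = 3*I*sqrt(286552322583)/13759 ≈ 116.72*I)
J - y(-219, 198) = 3*I*sqrt(286552322583)/13759 - (143 + (-219)**2) = 3*I*sqrt(286552322583)/13759 - (143 + 47961) = 3*I*sqrt(286552322583)/13759 - 1*48104 = 3*I*sqrt(286552322583)/13759 - 48104 = -48104 + 3*I*sqrt(286552322583)/13759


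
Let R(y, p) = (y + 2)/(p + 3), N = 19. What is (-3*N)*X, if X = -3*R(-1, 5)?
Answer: 171/8 ≈ 21.375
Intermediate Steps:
R(y, p) = (2 + y)/(3 + p)
X = -3/8 (X = -3*(2 - 1)/(3 + 5) = -3/8 ≈ -0.37500)
(-3*N)*X = -3*19*(-3/8) = -57*(-3/8) = 171/8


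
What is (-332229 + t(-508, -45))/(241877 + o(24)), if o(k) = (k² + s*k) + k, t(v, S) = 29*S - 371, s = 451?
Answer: -333905/253301 ≈ -1.3182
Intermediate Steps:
t(v, S) = -371 + 29*S
o(k) = k² + 452*k (o(k) = (k² + 451*k) + k = k² + 452*k)
(-332229 + t(-508, -45))/(241877 + o(24)) = (-332229 + (-371 + 29*(-45)))/(241877 + 24*(452 + 24)) = (-332229 + (-371 - 1305))/(241877 + 24*476) = (-332229 - 1676)/(241877 + 11424) = -333905/253301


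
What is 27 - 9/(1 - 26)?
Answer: 684/25 ≈ 27.360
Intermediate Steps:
27 - 9/(1 - 26) = 27 - 9/(-25) = 27 - 1/25*(-9) = 27 + 9/25 = 684/25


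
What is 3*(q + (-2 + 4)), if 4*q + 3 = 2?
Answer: 21/4 ≈ 5.2500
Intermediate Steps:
q = -¼ (q = -¾ + (¼)*2 = -¾ + ½ = -¼ ≈ -0.25000)
3*(q + (-2 + 4)) = 3*(-¼ + (-2 + 4)) = 3*(-¼ + 2) = 3*(7/4) = 21/4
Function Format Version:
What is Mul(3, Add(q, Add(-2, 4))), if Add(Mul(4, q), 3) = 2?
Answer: Rational(21, 4) ≈ 5.2500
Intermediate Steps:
q = Rational(-1, 4) (q = Add(Rational(-3, 4), Mul(Rational(1, 4), 2)) = Add(Rational(-3, 4), Rational(1, 2)) = Rational(-1, 4) ≈ -0.25000)
Mul(3, Add(q, Add(-2, 4))) = Mul(3, Add(Rational(-1, 4), Add(-2, 4))) = Mul(3, Add(Rational(-1, 4), 2)) = Mul(3, Rational(7, 4)) = Rational(21, 4)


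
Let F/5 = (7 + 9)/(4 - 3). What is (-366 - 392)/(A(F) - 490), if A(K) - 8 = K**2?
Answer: -379/2959 ≈ -0.12808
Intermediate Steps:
F = 80 (F = 5*((7 + 9)/(4 - 3)) = 5*(16/1) = 5*(16*1) = 5*16 = 80)
A(K) = 8 + K**2
(-366 - 392)/(A(F) - 490) = (-366 - 392)/((8 + 80**2) - 490) = -758/((8 + 6400) - 490) = -758/(6408 - 490) = -758/5918 = -758*1/5918 = -379/2959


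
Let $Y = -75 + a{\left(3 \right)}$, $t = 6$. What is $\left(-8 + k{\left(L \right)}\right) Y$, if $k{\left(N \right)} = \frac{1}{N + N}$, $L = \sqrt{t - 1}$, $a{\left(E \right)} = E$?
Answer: $576 - \frac{36 \sqrt{5}}{5} \approx 559.9$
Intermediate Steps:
$Y = -72$ ($Y = -75 + 3 = -72$)
$L = \sqrt{5}$ ($L = \sqrt{6 - 1} = \sqrt{5} \approx 2.2361$)
$k{\left(N \right)} = \frac{1}{2 N}$
$\left(-8 + k{\left(L \right)}\right) Y = \left(-8 + \frac{1}{2 \sqrt{5}}\right) \left(-72\right) = \left(-8 + \frac{\frac{1}{5} \sqrt{5}}{2}\right) \left(-72\right) = \left(-8 + \frac{\sqrt{5}}{10}\right) \left(-72\right) = 576 - \frac{36 \sqrt{5}}{5}$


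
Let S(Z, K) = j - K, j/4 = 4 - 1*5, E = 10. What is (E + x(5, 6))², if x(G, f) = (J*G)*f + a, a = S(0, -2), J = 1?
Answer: 1444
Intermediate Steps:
j = -4 (j = 4*(4 - 1*5) = 4*(4 - 5) = 4*(-1) = -4)
S(Z, K) = -4 - K
a = -2 (a = -4 - 1*(-2) = -4 + 2 = -2)
x(G, f) = -2 + G*f (x(G, f) = (1*G)*f - 2 = G*f - 2 = -2 + G*f)
(E + x(5, 6))² = (10 + (-2 + 5*6))² = (10 + (-2 + 30))² = (10 + 28)² = 38² = 1444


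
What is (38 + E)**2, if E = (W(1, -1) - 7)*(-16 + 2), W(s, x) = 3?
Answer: 8836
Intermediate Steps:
E = 56 (E = (3 - 7)*(-16 + 2) = -4*(-14) = 56)
(38 + E)**2 = (38 + 56)**2 = 94**2 = 8836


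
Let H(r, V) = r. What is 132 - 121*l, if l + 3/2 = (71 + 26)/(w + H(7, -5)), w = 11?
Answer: -3047/9 ≈ -338.56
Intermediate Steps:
l = 35/9 (l = -3/2 + (71 + 26)/(11 + 7) = -3/2 + 97/18 = 35/9 ≈ 3.8889)
132 - 121*l = 132 - 121*35/9 = 132 - 4235/9 = -3047/9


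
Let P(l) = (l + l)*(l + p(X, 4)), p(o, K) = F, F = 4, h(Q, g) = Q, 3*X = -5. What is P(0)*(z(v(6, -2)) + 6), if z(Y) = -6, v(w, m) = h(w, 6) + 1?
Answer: 0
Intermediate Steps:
X = -5/3 (X = (⅓)*(-5) = -5/3 ≈ -1.6667)
p(o, K) = 4
v(w, m) = 1 + w (v(w, m) = w + 1 = 1 + w)
P(l) = 2*l*(4 + l) (P(l) = (l + l)*(l + 4) = (2*l)*(4 + l) = 2*l*(4 + l))
P(0)*(z(v(6, -2)) + 6) = (2*0*(4 + 0))*(-6 + 6) = (2*0*4)*0 = 0*0 = 0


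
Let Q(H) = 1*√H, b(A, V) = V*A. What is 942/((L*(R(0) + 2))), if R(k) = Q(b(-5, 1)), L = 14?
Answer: 314/21 - 157*I*√5/21 ≈ 14.952 - 16.717*I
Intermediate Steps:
b(A, V) = A*V
Q(H) = √H
R(k) = I*√5 (R(k) = √(-5*1) = √(-5) = I*√5)
942/((L*(R(0) + 2))) = 942/((14*(I*√5 + 2))) = 942/((14*(2 + I*√5))) = 942/(28 + 14*I*√5)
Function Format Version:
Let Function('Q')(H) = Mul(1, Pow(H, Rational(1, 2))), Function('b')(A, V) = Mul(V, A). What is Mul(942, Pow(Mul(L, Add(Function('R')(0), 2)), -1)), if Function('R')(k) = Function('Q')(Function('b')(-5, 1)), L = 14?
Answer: Add(Rational(314, 21), Mul(Rational(-157, 21), I, Pow(5, Rational(1, 2)))) ≈ Add(14.952, Mul(-16.717, I))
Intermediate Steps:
Function('b')(A, V) = Mul(A, V)
Function('Q')(H) = Pow(H, Rational(1, 2))
Function('R')(k) = Mul(I, Pow(5, Rational(1, 2))) (Function('R')(k) = Pow(Mul(-5, 1), Rational(1, 2)) = Pow(-5, Rational(1, 2)) = Mul(I, Pow(5, Rational(1, 2))))
Mul(942, Pow(Mul(L, Add(Function('R')(0), 2)), -1)) = Mul(942, Pow(Mul(14, Add(Mul(I, Pow(5, Rational(1, 2))), 2)), -1)) = Mul(942, Pow(Mul(14, Add(2, Mul(I, Pow(5, Rational(1, 2))))), -1)) = Mul(942, Pow(Add(28, Mul(14, I, Pow(5, Rational(1, 2)))), -1))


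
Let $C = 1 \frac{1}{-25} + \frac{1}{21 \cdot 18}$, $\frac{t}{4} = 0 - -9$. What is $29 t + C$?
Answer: $\frac{9865447}{9450} \approx 1044.0$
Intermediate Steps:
$t = 36$ ($t = 4 \left(0 - -9\right) = 4 \left(0 + 9\right) = 4 \cdot 9 = 36$)
$C = - \frac{353}{9450}$ ($C = 1 \left(- \frac{1}{25}\right) + \frac{1}{21} \cdot \frac{1}{18} = - \frac{1}{25} + \frac{1}{378} = - \frac{353}{9450} \approx -0.037354$)
$29 t + C = 29 \cdot 36 - \frac{353}{9450} = 1044 - \frac{353}{9450} = \frac{9865447}{9450}$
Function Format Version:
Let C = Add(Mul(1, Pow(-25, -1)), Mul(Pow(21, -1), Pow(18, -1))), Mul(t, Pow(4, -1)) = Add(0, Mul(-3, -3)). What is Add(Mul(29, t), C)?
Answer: Rational(9865447, 9450) ≈ 1044.0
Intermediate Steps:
t = 36 (t = Mul(4, Add(0, Mul(-3, -3))) = Mul(4, Add(0, 9)) = Mul(4, 9) = 36)
C = Rational(-353, 9450) (C = Add(Mul(1, Rational(-1, 25)), Mul(Rational(1, 21), Rational(1, 18))) = Add(Rational(-1, 25), Rational(1, 378)) = Rational(-353, 9450) ≈ -0.037354)
Add(Mul(29, t), C) = Add(Mul(29, 36), Rational(-353, 9450)) = Add(1044, Rational(-353, 9450)) = Rational(9865447, 9450)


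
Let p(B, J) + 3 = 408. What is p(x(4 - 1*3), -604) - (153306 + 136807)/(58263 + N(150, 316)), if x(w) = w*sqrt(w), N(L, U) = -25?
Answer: 23296277/58238 ≈ 400.02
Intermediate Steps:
x(w) = w**(3/2)
p(B, J) = 405 (p(B, J) = -3 + 408 = 405)
p(x(4 - 1*3), -604) - (153306 + 136807)/(58263 + N(150, 316)) = 405 - (153306 + 136807)/(58263 - 25) = 405 - 290113/58238 = 23296277/58238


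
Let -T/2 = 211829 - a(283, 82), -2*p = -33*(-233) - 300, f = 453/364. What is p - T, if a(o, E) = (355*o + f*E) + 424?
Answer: 39672615/182 ≈ 2.1798e+5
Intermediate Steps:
f = 453/364 (f = 453*(1/364) = 453/364 ≈ 1.2445)
a(o, E) = 424 + 355*o + 453*E/364 (a(o, E) = (355*o + 453*E/364) + 424 = 424 + 355*o + 453*E/364)
p = -7389/2 (p = -(-33*(-233) - 300)/2 = -(7689 - 300)/2 = -½*7389 = -7389/2 ≈ -3694.5)
T = -20172507/91 (T = -2*(211829 - (424 + 355*283 + (453/364)*82)) = -2*(211829 - (424 + 100465 + 18573/182)) = -2*(211829 - 1*18380371/182) = -2*(211829 - 18380371/182) = -2*20172507/182 = -20172507/91 ≈ -2.2168e+5)
p - T = -7389/2 - 1*(-20172507/91) = -7389/2 + 20172507/91 = 39672615/182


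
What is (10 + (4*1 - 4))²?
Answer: 100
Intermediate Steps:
(10 + (4*1 - 4))² = (10 + (4 - 4))² = (10 + 0)² = 10² = 100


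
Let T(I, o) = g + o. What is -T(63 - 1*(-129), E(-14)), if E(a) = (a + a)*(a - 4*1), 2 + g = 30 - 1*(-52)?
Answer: -584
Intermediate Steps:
g = 80 (g = -2 + (30 - 1*(-52)) = -2 + (30 + 52) = -2 + 82 = 80)
E(a) = 2*a*(-4 + a) (E(a) = (2*a)*(a - 4) = (2*a)*(-4 + a) = 2*a*(-4 + a))
T(I, o) = 80 + o
-T(63 - 1*(-129), E(-14)) = -(80 + 2*(-14)*(-4 - 14)) = -(80 + 2*(-14)*(-18)) = -(80 + 504) = -1*584 = -584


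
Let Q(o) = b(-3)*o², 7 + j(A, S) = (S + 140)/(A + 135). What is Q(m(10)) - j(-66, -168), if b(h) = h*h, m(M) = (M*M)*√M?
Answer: 62100511/69 ≈ 9.0001e+5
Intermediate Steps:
m(M) = M^(5/2) (m(M) = M²*√M = M^(5/2))
j(A, S) = -7 + (140 + S)/(135 + A) (j(A, S) = -7 + (S + 140)/(A + 135) = -7 + (140 + S)/(135 + A))
b(h) = h²
Q(o) = 9*o² (Q(o) = (-3)²*o² = 9*o²)
Q(m(10)) - j(-66, -168) = 9*(10^(5/2))² - (-805 - 168 - 7*(-66))/(135 - 66) = 9*(100*√10)² - (-805 - 168 + 462)/69 = 9*100000 - (-511)/69 = 900000 - 1*(-511/69) = 900000 + 511/69 = 62100511/69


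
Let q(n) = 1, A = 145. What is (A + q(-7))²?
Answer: 21316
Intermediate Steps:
(A + q(-7))² = (145 + 1)² = 146² = 21316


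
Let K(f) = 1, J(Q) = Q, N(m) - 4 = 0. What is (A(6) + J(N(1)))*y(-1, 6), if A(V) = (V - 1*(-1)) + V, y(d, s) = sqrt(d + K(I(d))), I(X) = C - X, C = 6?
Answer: 0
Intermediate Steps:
N(m) = 4 (N(m) = 4 + 0 = 4)
I(X) = 6 - X
y(d, s) = sqrt(1 + d) (y(d, s) = sqrt(d + 1) = sqrt(1 + d))
A(V) = 1 + 2*V (A(V) = (V + 1) + V = (1 + V) + V = 1 + 2*V)
(A(6) + J(N(1)))*y(-1, 6) = ((1 + 2*6) + 4)*sqrt(1 - 1) = ((1 + 12) + 4)*sqrt(0) = (13 + 4)*0 = 17*0 = 0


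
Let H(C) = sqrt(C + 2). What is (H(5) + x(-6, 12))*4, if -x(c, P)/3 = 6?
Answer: -72 + 4*sqrt(7) ≈ -61.417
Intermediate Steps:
H(C) = sqrt(2 + C)
x(c, P) = -18 (x(c, P) = -3*6 = -18)
(H(5) + x(-6, 12))*4 = (sqrt(2 + 5) - 18)*4 = (sqrt(7) - 18)*4 = (-18 + sqrt(7))*4 = -72 + 4*sqrt(7)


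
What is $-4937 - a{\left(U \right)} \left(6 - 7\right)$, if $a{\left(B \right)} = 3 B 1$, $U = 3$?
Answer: $-4928$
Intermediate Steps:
$a{\left(B \right)} = 3 B$
$-4937 - a{\left(U \right)} \left(6 - 7\right) = -4937 - 3 \cdot 3 \left(6 - 7\right) = -4937 - 9 \left(6 - 7\right) = -4937 - 9 \left(-1\right) = -4937 - -9 = -4937 + 9 = -4928$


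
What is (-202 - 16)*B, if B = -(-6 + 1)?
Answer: -1090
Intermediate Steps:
B = 5 (B = -1*(-5) = 5)
(-202 - 16)*B = (-202 - 16)*5 = -218*5 = -1090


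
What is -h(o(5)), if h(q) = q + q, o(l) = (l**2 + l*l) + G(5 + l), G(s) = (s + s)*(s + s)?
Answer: -900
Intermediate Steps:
G(s) = 4*s**2 (G(s) = (2*s)*(2*s) = 4*s**2)
o(l) = 2*l**2 + 4*(5 + l)**2 (o(l) = (l**2 + l*l) + 4*(5 + l)**2 = (l**2 + l**2) + 4*(5 + l)**2 = 2*l**2 + 4*(5 + l)**2)
h(q) = 2*q
-h(o(5)) = -2*(100 + 6*5**2 + 40*5) = -2*(100 + 6*25 + 200) = -2*(100 + 150 + 200) = -2*450 = -1*900 = -900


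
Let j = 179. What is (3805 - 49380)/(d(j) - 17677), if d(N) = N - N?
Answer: 45575/17677 ≈ 2.5782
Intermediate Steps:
d(N) = 0
(3805 - 49380)/(d(j) - 17677) = (3805 - 49380)/(0 - 17677) = -45575/(-17677) = -45575*(-1/17677) = 45575/17677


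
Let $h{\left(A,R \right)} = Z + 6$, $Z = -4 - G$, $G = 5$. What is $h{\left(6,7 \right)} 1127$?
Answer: $-3381$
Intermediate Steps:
$Z = -9$ ($Z = -4 - 5 = -9$)
$h{\left(A,R \right)} = -3$ ($h{\left(A,R \right)} = -9 + 6 = -3$)
$h{\left(6,7 \right)} 1127 = \left(-3\right) 1127 = -3381$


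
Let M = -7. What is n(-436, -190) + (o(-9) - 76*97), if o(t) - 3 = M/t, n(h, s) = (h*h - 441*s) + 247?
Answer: 2400883/9 ≈ 2.6677e+5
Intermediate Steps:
n(h, s) = 247 + h² - 441*s (n(h, s) = (h² - 441*s) + 247 = 247 + h² - 441*s)
o(t) = 3 - 7/t
n(-436, -190) + (o(-9) - 76*97) = (247 + (-436)² - 441*(-190)) + ((3 - 7/(-9)) - 76*97) = (247 + 190096 + 83790) + ((3 - 7*(-⅑)) - 7372) = 274133 + ((3 + 7/9) - 7372) = 274133 + (34/9 - 7372) = 274133 - 66314/9 = 2400883/9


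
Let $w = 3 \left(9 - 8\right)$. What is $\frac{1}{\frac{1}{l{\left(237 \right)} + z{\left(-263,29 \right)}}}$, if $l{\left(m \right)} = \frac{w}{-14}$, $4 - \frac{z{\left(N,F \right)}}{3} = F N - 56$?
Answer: $\frac{322851}{14} \approx 23061.0$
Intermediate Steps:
$w = 3$ ($w = 3 \cdot 1 = 3$)
$z{\left(N,F \right)} = 180 - 3 F N$ ($z{\left(N,F \right)} = 12 - 3 \left(F N - 56\right) = 12 - 3 \left(-56 + F N\right) = 12 - \left(-168 + 3 F N\right) = 180 - 3 F N$)
$l{\left(m \right)} = - \frac{3}{14}$ ($l{\left(m \right)} = \frac{3}{-14} = 3 \left(- \frac{1}{14}\right) = - \frac{3}{14}$)
$\frac{1}{\frac{1}{l{\left(237 \right)} + z{\left(-263,29 \right)}}} = \frac{1}{\frac{1}{- \frac{3}{14} - \left(-180 + 87 \left(-263\right)\right)}} = \frac{1}{\frac{1}{- \frac{3}{14} + \left(180 + 22881\right)}} = \frac{1}{\frac{1}{- \frac{3}{14} + 23061}} = \frac{1}{\frac{1}{\frac{322851}{14}}} = \frac{1}{\frac{14}{322851}} = \frac{322851}{14}$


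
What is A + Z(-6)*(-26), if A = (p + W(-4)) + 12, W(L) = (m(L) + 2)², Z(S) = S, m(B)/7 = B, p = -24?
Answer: 820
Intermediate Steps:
m(B) = 7*B
W(L) = (2 + 7*L)² (W(L) = (7*L + 2)² = (2 + 7*L)²)
A = 664 (A = (-24 + (2 + 7*(-4))²) + 12 = (-24 + (2 - 28)²) + 12 = (-24 + (-26)²) + 12 = (-24 + 676) + 12 = 652 + 12 = 664)
A + Z(-6)*(-26) = 664 - 6*(-26) = 664 + 156 = 820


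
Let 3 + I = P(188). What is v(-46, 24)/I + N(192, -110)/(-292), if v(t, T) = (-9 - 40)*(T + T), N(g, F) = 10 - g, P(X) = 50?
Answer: -339115/6862 ≈ -49.419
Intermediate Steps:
v(t, T) = -98*T
I = 47 (I = -3 + 50 = 47)
v(-46, 24)/I + N(192, -110)/(-292) = -98*24/47 + (10 - 1*192)/(-292) = -2352*1/47 + (10 - 192)*(-1/292) = -2352/47 - 182*(-1/292) = -2352/47 + 91/146 = -339115/6862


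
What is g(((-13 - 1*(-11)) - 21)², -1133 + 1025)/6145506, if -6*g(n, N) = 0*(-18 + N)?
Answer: 0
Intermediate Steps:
g(n, N) = 0 (g(n, N) = -0*(-18 + N) = -⅙*0 = 0)
g(((-13 - 1*(-11)) - 21)², -1133 + 1025)/6145506 = 0/6145506 = 0*(1/6145506) = 0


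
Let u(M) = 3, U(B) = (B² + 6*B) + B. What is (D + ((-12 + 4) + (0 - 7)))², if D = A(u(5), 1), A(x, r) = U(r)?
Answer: 49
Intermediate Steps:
U(B) = B² + 7*B
A(x, r) = r*(7 + r)
D = 8 (D = 1*(7 + 1) = 1*8 = 8)
(D + ((-12 + 4) + (0 - 7)))² = (8 + ((-12 + 4) + (0 - 7)))² = (8 + (-8 - 7))² = (8 - 15)² = (-7)² = 49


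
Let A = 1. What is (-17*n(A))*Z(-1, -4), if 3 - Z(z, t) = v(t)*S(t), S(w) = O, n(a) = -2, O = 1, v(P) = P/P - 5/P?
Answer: 51/2 ≈ 25.500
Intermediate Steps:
v(P) = 1 - 5/P
S(w) = 1
Z(z, t) = 3 - (-5 + t)/t
(-17*n(A))*Z(-1, -4) = (-17*(-2))*(2 + 5/(-4)) = 34*(2 + 5*(-¼)) = 34*(2 - 5/4) = 34*(¾) = 51/2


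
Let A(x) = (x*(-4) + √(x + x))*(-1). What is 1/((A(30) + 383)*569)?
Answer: 503/143927981 + 2*√15/143927981 ≈ 3.5486e-6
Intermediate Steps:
A(x) = 4*x - √2*√x (A(x) = (-4*x + √(2*x))*(-1) = (-4*x + √2*√x)*(-1) = 4*x - √2*√x)
1/((A(30) + 383)*569) = 1/(((4*30 - √2*√30) + 383)*569) = (1/569)/((120 - 2*√15) + 383) = (1/569)/(503 - 2*√15) = 1/(569*(503 - 2*√15))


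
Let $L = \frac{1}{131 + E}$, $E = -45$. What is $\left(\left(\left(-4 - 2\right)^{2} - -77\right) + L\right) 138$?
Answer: $\frac{670611}{43} \approx 15596.0$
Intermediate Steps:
$L = \frac{1}{86}$ ($L = \frac{1}{131 - 45} = \frac{1}{86} \approx 0.011628$)
$\left(\left(\left(-4 - 2\right)^{2} - -77\right) + L\right) 138 = \left(\left(\left(-4 - 2\right)^{2} - -77\right) + \frac{1}{86}\right) 138 = \left(\left(\left(-6\right)^{2} + 77\right) + \frac{1}{86}\right) 138 = \left(\left(36 + 77\right) + \frac{1}{86}\right) 138 = \left(113 + \frac{1}{86}\right) 138 = \frac{9719}{86} \cdot 138 = \frac{670611}{43}$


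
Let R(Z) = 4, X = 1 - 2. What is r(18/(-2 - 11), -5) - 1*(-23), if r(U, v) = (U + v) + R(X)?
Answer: 268/13 ≈ 20.615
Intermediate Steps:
X = -1
r(U, v) = 4 + U + v (r(U, v) = (U + v) + 4 = 4 + U + v)
r(18/(-2 - 11), -5) - 1*(-23) = (4 + 18/(-2 - 11) - 5) - 1*(-23) = (4 + 18/(-13) - 5) + 23 = (4 + 18*(-1/13) - 5) + 23 = (4 - 18/13 - 5) + 23 = -31/13 + 23 = 268/13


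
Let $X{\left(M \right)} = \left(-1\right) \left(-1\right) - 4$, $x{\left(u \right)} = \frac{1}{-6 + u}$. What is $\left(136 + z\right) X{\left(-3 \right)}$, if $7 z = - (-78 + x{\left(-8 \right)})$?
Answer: $- \frac{43263}{98} \approx -441.46$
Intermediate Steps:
$X{\left(M \right)} = -3$ ($X{\left(M \right)} = 1 - 4 = -3$)
$z = \frac{1093}{98}$ ($z = \frac{\left(-1\right) \left(-78 + \frac{1}{-6 - 8}\right)}{7} = \frac{\left(-1\right) \left(-78 + \frac{1}{-14}\right)}{7} = \frac{\left(-1\right) \left(-78 - \frac{1}{14}\right)}{7} = \frac{\left(-1\right) \left(- \frac{1093}{14}\right)}{7} = \frac{1}{7} \cdot \frac{1093}{14} = \frac{1093}{98} \approx 11.153$)
$\left(136 + z\right) X{\left(-3 \right)} = \left(136 + \frac{1093}{98}\right) \left(-3\right) = \frac{14421}{98} \left(-3\right) = - \frac{43263}{98}$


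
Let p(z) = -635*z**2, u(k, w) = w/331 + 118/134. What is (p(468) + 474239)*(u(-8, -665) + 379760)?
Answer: -1167327611565276494/22177 ≈ -5.2637e+13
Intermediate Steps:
u(k, w) = 59/67 + w/331 (u(k, w) = w*(1/331) + 118*(1/134) = w/331 + 59/67 = 59/67 + w/331)
(p(468) + 474239)*(u(-8, -665) + 379760) = (-635*468**2 + 474239)*((59/67 + (1/331)*(-665)) + 379760) = (-635*219024 + 474239)*((59/67 - 665/331) + 379760) = (-139080240 + 474239)*(-25026/22177 + 379760) = -138606001*8421912494/22177 = -1167327611565276494/22177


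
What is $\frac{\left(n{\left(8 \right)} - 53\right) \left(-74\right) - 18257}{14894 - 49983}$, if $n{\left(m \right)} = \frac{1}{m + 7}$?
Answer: $\frac{215099}{526335} \approx 0.40867$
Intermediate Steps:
$n{\left(m \right)} = \frac{1}{7 + m}$
$\frac{\left(n{\left(8 \right)} - 53\right) \left(-74\right) - 18257}{14894 - 49983} = \frac{\left(\frac{1}{7 + 8} - 53\right) \left(-74\right) - 18257}{14894 - 49983} = \frac{\left(\frac{1}{15} - 53\right) \left(-74\right) - 18257}{-35089} = \left(\left(\frac{1}{15} - 53\right) \left(-74\right) - 18257\right) \left(- \frac{1}{35089}\right) = \left(\left(- \frac{794}{15}\right) \left(-74\right) - 18257\right) \left(- \frac{1}{35089}\right) = \left(\frac{58756}{15} - 18257\right) \left(- \frac{1}{35089}\right) = \left(- \frac{215099}{15}\right) \left(- \frac{1}{35089}\right) = \frac{215099}{526335}$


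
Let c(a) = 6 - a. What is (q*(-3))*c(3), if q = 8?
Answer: -72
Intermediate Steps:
(q*(-3))*c(3) = (8*(-3))*(6 - 1*3) = -24*(6 - 3) = -24*3 = -72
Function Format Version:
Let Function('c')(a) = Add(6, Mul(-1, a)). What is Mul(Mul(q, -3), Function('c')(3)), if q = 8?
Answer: -72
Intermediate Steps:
Mul(Mul(q, -3), Function('c')(3)) = Mul(Mul(8, -3), Add(6, Mul(-1, 3))) = Mul(-24, Add(6, -3)) = Mul(-24, 3) = -72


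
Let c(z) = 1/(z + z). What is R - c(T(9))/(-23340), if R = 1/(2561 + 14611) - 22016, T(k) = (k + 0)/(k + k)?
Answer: -183831067316/8349885 ≈ -22016.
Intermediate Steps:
T(k) = ½ (T(k) = k/((2*k)) = k*(1/(2*k)) = ½)
c(z) = 1/(2*z)
R = -378058751/17172 (R = 1/17172 - 22016 = -378058751/17172 ≈ -22016.)
R - c(T(9))/(-23340) = -378058751/17172 - 1/(2*(½))/(-23340) = -378058751/17172 - (½)*2*(-1)/23340 = -378058751/17172 - (-1)/23340 = -378058751/17172 - 1*(-1/23340) = -378058751/17172 + 1/23340 = -183831067316/8349885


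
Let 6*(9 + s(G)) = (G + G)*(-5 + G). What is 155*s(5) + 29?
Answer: -1366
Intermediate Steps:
s(G) = -9 + G*(-5 + G)/3 (s(G) = -9 + ((G + G)*(-5 + G))/6 = -9 + ((2*G)*(-5 + G))/6 = -9 + (2*G*(-5 + G))/6 = -9 + G*(-5 + G)/3)
155*s(5) + 29 = 155*(-9 - 5/3*5 + (1/3)*5**2) + 29 = 155*(-9 - 25/3 + (1/3)*25) + 29 = 155*(-9 - 25/3 + 25/3) + 29 = 155*(-9) + 29 = -1395 + 29 = -1366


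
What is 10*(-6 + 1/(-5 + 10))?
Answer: -58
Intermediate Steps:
10*(-6 + 1/(-5 + 10)) = 10*(-6 + 1/5) = 10*(-6 + ⅕) = 10*(-29/5) = -58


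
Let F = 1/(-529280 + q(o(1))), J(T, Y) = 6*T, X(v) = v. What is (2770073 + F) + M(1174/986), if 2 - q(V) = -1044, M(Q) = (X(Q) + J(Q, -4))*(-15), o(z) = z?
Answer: 721348085650343/260419362 ≈ 2.7699e+6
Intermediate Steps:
M(Q) = -105*Q (M(Q) = (Q + 6*Q)*(-15) = (7*Q)*(-15) = -105*Q)
q(V) = 1046 (q(V) = 2 - 1*(-1044) = 2 + 1044 = 1046)
F = -1/528234 (F = 1/(-529280 + 1046) = 1/(-528234) = -1/528234 ≈ -1.8931e-6)
(2770073 + F) + M(1174/986) = (2770073 - 1/528234) - 123270/986 = 1463246741081/528234 - 123270/986 = 1463246741081/528234 - 105*587/493 = 1463246741081/528234 - 61635/493 = 721348085650343/260419362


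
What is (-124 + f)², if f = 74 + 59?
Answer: 81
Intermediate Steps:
f = 133
(-124 + f)² = (-124 + 133)² = 9² = 81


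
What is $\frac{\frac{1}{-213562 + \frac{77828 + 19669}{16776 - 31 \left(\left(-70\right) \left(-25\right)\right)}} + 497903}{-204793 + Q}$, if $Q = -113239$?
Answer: $- \frac{306521338466437}{195788324866640} \approx -1.5656$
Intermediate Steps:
$\frac{\frac{1}{-213562 + \frac{77828 + 19669}{16776 - 31 \left(\left(-70\right) \left(-25\right)\right)}} + 497903}{-204793 + Q} = \frac{\frac{1}{-213562 + \frac{77828 + 19669}{16776 - 31 \left(\left(-70\right) \left(-25\right)\right)}} + 497903}{-204793 - 113239} = \frac{\frac{1}{-213562 + \frac{97497}{16776 - 54250}} + 497903}{-318032} = \left(\frac{1}{-213562 + \frac{97497}{16776 - 54250}} + 497903\right) \left(- \frac{1}{318032}\right) = \left(\frac{1}{-213562 + \frac{97497}{-37474}} + 497903\right) \left(- \frac{1}{318032}\right) = \left(\frac{1}{-213562 + 97497 \left(- \frac{1}{37474}\right)} + 497903\right) \left(- \frac{1}{318032}\right) = \left(\frac{1}{-213562 - \frac{97497}{37474}} + 497903\right) \left(- \frac{1}{318032}\right) = \left(\frac{1}{- \frac{8003119885}{37474}} + 497903\right) \left(- \frac{1}{318032}\right) = \left(- \frac{37474}{8003119885} + 497903\right) \left(- \frac{1}{318032}\right) = \frac{3984777400063681}{8003119885} \left(- \frac{1}{318032}\right) = - \frac{306521338466437}{195788324866640}$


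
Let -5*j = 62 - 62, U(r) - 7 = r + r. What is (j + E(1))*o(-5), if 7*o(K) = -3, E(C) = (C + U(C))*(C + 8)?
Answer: -270/7 ≈ -38.571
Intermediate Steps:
U(r) = 7 + 2*r (U(r) = 7 + (r + r) = 7 + 2*r)
j = 0 (j = -(62 - 62)/5 = -⅕*0 = 0)
E(C) = (7 + 3*C)*(8 + C) (E(C) = (C + (7 + 2*C))*(C + 8) = (7 + 3*C)*(8 + C))
o(K) = -3/7 (o(K) = (⅐)*(-3) = -3/7)
(j + E(1))*o(-5) = (0 + (56 + 3*1² + 31*1))*(-3/7) = (0 + (56 + 3*1 + 31))*(-3/7) = (0 + (56 + 3 + 31))*(-3/7) = (0 + 90)*(-3/7) = 90*(-3/7) = -270/7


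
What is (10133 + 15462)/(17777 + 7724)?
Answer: 25595/25501 ≈ 1.0037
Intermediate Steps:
(10133 + 15462)/(17777 + 7724) = 25595/25501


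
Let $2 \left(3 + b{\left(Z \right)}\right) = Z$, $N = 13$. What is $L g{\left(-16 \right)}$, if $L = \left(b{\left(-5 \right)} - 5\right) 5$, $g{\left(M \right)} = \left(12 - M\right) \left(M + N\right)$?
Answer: $4410$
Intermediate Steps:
$b{\left(Z \right)} = -3 + \frac{Z}{2}$
$g{\left(M \right)} = \left(12 - M\right) \left(13 + M\right)$ ($g{\left(M \right)} = \left(12 - M\right) \left(M + 13\right) = \left(12 - M\right) \left(13 + M\right)$)
$L = - \frac{105}{2}$ ($L = \left(\left(-3 + \frac{1}{2} \left(-5\right)\right) - 5\right) 5 = \left(\left(-3 - \frac{5}{2}\right) - 5\right) 5 = \left(- \frac{11}{2} - 5\right) 5 = \left(- \frac{21}{2}\right) 5 = - \frac{105}{2} \approx -52.5$)
$L g{\left(-16 \right)} = - \frac{105 \left(156 - -16 - \left(-16\right)^{2}\right)}{2} = - \frac{105 \left(156 + 16 - 256\right)}{2} = \left(- \frac{105}{2}\right) \left(-84\right) = 4410$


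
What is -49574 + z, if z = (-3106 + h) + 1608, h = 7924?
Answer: -43148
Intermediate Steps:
z = 6426 (z = (-3106 + 7924) + 1608 = 4818 + 1608 = 6426)
-49574 + z = -49574 + 6426 = -43148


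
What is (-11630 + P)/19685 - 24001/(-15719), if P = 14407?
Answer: 516111348/309428515 ≈ 1.6679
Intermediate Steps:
(-11630 + P)/19685 - 24001/(-15719) = (-11630 + 14407)/19685 - 24001/(-15719) = 2777*(1/19685) - 24001*(-1/15719) = 2777/19685 + 24001/15719 = 516111348/309428515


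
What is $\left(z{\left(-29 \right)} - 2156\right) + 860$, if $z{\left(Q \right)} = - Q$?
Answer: $-1267$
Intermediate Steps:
$\left(z{\left(-29 \right)} - 2156\right) + 860 = \left(\left(-1\right) \left(-29\right) - 2156\right) + 860 = \left(29 - 2156\right) + 860 = -2127 + 860 = -1267$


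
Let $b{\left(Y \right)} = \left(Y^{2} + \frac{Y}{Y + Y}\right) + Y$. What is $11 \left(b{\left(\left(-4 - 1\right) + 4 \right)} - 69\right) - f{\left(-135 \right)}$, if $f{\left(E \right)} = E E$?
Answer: $- \frac{37957}{2} \approx -18979.0$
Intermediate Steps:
$f{\left(E \right)} = E^{2}$
$b{\left(Y \right)} = \frac{1}{2} + Y + Y^{2}$ ($b{\left(Y \right)} = \left(Y^{2} + \frac{Y}{2 Y}\right) + Y = \left(Y^{2} + \frac{1}{2 Y} Y\right) + Y = \left(Y^{2} + \frac{1}{2}\right) + Y = \left(\frac{1}{2} + Y^{2}\right) + Y = \frac{1}{2} + Y + Y^{2}$)
$11 \left(b{\left(\left(-4 - 1\right) + 4 \right)} - 69\right) - f{\left(-135 \right)} = 11 \left(\left(\frac{1}{2} + \left(\left(-4 - 1\right) + 4\right) + \left(\left(-4 - 1\right) + 4\right)^{2}\right) - 69\right) - \left(-135\right)^{2} = 11 \left(\left(\frac{1}{2} + \left(-5 + 4\right) + \left(-5 + 4\right)^{2}\right) - 69\right) - 18225 = 11 \left(\left(\frac{1}{2} - 1 + \left(-1\right)^{2}\right) - 69\right) - 18225 = 11 \left(\left(\frac{1}{2} - 1 + 1\right) - 69\right) - 18225 = 11 \left(\frac{1}{2} - 69\right) - 18225 = 11 \left(- \frac{137}{2}\right) - 18225 = - \frac{1507}{2} - 18225 = - \frac{37957}{2}$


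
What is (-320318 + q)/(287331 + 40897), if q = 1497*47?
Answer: -249959/328228 ≈ -0.76154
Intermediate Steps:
q = 70359
(-320318 + q)/(287331 + 40897) = (-320318 + 70359)/(287331 + 40897) = -249959/328228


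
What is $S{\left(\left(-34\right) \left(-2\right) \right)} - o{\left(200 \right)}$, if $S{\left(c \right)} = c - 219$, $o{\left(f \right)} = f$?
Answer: $-351$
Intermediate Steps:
$S{\left(c \right)} = -219 + c$
$S{\left(\left(-34\right) \left(-2\right) \right)} - o{\left(200 \right)} = \left(-219 - -68\right) - 200 = \left(-219 + 68\right) - 200 = -151 - 200 = -351$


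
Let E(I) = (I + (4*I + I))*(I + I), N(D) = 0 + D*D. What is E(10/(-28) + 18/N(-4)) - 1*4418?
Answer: -3458165/784 ≈ -4410.9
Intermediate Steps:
N(D) = D² (N(D) = 0 + D² = D²)
E(I) = 12*I² (E(I) = (I + 5*I)*(2*I) = (6*I)*(2*I) = 12*I²)
E(10/(-28) + 18/N(-4)) - 1*4418 = 12*(10/(-28) + 18/((-4)²))² - 1*4418 = 12*(10*(-1/28) + 18/16)² - 4418 = 12*(-5/14 + 18*(1/16))² - 4418 = 12*(-5/14 + 9/8)² - 4418 = 12*(43/56)² - 4418 = 12*(1849/3136) - 4418 = 5547/784 - 4418 = -3458165/784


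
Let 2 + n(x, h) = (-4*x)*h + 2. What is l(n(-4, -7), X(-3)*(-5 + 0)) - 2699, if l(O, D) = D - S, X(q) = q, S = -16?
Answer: -2668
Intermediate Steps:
n(x, h) = -4*h*x (n(x, h) = -2 + ((-4*x)*h + 2) = -2 + (-4*h*x + 2) = -2 + (2 - 4*h*x) = -4*h*x)
l(O, D) = 16 + D (l(O, D) = D - 1*(-16) = D + 16 = 16 + D)
l(n(-4, -7), X(-3)*(-5 + 0)) - 2699 = (16 - 3*(-5 + 0)) - 2699 = (16 - 3*(-5)) - 2699 = (16 + 15) - 2699 = 31 - 2699 = -2668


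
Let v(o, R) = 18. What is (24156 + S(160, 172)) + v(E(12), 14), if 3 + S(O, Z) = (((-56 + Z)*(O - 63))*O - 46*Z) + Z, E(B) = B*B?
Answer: 1816751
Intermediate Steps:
E(B) = B²
S(O, Z) = -3 - 45*Z + O*(-63 + O)*(-56 + Z) (S(O, Z) = -3 + ((((-56 + Z)*(O - 63))*O - 46*Z) + Z) = -3 + ((((-56 + Z)*(-63 + O))*O - 46*Z) + Z) = -3 + ((((-63 + O)*(-56 + Z))*O - 46*Z) + Z) = -3 + ((O*(-63 + O)*(-56 + Z) - 46*Z) + Z) = -3 + ((-46*Z + O*(-63 + O)*(-56 + Z)) + Z) = -3 + (-45*Z + O*(-63 + O)*(-56 + Z)) = -3 - 45*Z + O*(-63 + O)*(-56 + Z))
(24156 + S(160, 172)) + v(E(12), 14) = (24156 + (-3 - 56*160² - 45*172 + 3528*160 + 172*160² - 63*160*172)) + 18 = (24156 + (-3 - 56*25600 - 7740 + 564480 + 172*25600 - 1733760)) + 18 = (24156 + (-3 - 1433600 - 7740 + 564480 + 4403200 - 1733760)) + 18 = (24156 + 1792577) + 18 = 1816733 + 18 = 1816751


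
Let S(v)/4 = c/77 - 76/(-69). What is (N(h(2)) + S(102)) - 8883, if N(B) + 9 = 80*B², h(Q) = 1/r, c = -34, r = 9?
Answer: -1275045964/143451 ≈ -8888.4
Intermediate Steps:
h(Q) = ⅑ (h(Q) = 1/9 = ⅑)
S(v) = 14024/5313 (S(v) = 4*(-34/77 - 76/(-69)) = 4*(-34*1/77 - 76*(-1/69)) = 4*(-34/77 + 76/69) = 4*(3506/5313) = 14024/5313)
N(B) = -9 + 80*B²
(N(h(2)) + S(102)) - 8883 = ((-9 + 80*(⅑)²) + 14024/5313) - 8883 = ((-9 + 80*(1/81)) + 14024/5313) - 8883 = ((-9 + 80/81) + 14024/5313) - 8883 = (-649/81 + 14024/5313) - 8883 = -770731/143451 - 8883 = -1275045964/143451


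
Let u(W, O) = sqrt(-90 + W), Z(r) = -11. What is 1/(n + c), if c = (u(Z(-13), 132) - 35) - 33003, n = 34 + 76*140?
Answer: -22364/500148597 - I*sqrt(101)/500148597 ≈ -4.4715e-5 - 2.0094e-8*I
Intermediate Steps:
n = 10674 (n = 34 + 10640 = 10674)
c = -33038 + I*sqrt(101) (c = (sqrt(-90 - 11) - 35) - 33003 = (sqrt(-101) - 35) - 33003 = (I*sqrt(101) - 35) - 33003 = (-35 + I*sqrt(101)) - 33003 = -33038 + I*sqrt(101) ≈ -33038.0 + 10.05*I)
1/(n + c) = 1/(10674 + (-33038 + I*sqrt(101))) = 1/(-22364 + I*sqrt(101))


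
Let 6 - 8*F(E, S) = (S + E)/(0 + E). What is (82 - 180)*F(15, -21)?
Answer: -392/5 ≈ -78.400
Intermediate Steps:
F(E, S) = ¾ - (E + S)/(8*E) (F(E, S) = ¾ - (S + E)/(8*(0 + E)) = ¾ - (E + S)/(8*E))
(82 - 180)*F(15, -21) = (82 - 180)*((⅛)*(-1*(-21) + 5*15)/15) = -49*(21 + 75)/(4*15) = -49*96/(4*15) = -98*⅘ = -392/5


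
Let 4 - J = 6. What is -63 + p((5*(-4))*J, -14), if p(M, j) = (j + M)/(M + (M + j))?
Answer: -2066/33 ≈ -62.606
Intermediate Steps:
J = -2 (J = 4 - 1*6 = 4 - 6 = -2)
p(M, j) = (M + j)/(j + 2*M)
-63 + p((5*(-4))*J, -14) = -63 + ((5*(-4))*(-2) - 14)/(-14 + 2*((5*(-4))*(-2))) = -63 + (-20*(-2) - 14)/(-14 + 2*(-20*(-2))) = -63 + (40 - 14)/(-14 + 2*40) = -63 + 26/(-14 + 80) = -63 + 26/66 = -63 + (1/66)*26 = -63 + 13/33 = -2066/33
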